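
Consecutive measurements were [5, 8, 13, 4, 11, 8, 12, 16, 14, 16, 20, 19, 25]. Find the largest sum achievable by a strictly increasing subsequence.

111

Let S[i] be the best sum of a strictly increasing subsequence ending at i:
i:       1   2   3   4   5   6   7   8   9  10  11  12  13
a[i]:    5   8  13   4  11   8  12  16  14  16  20  19  25
S:       5  13  26   4  24  13  36  52  50  66  86  85 111
Maximum is 111 (e.g. 5 + 8 + 11 + 12 + 14 + 16 + 20 + 25).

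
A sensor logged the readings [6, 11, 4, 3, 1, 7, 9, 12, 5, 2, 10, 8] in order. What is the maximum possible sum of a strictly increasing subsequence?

Let S[i] be the best sum of a strictly increasing subsequence ending at i:
i:      1  2  3  4  5  6  7  8  9 10 11 12
a[i]:   6 11  4  3  1  7  9 12  5  2 10  8
S:      6 17  4  3  1 13 22 34  9  3 32 21
Maximum is 34 (e.g. 6 + 7 + 9 + 12).

34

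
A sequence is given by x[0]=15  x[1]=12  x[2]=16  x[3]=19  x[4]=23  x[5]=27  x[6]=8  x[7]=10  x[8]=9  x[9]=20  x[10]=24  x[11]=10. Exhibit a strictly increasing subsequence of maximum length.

15, 16, 19, 23, 27

Patience tails give the LIS length; then backtrack through the dp parents:
15 → extends → [15]
12 → replaces 15 → [12]
16 → extends → [12, 16]
19 → extends → [12, 16, 19]
23 → extends → [12, 16, 19, 23]
27 → extends → [12, 16, 19, 23, 27]
8 → replaces 12 → [8, 16, 19, 23, 27]
10 → replaces 16 → [8, 10, 19, 23, 27]
9 → replaces 10 → [8, 9, 19, 23, 27]
20 → replaces 23 → [8, 9, 19, 20, 27]
24 → replaces 27 → [8, 9, 19, 20, 24]
10 → replaces 19 → [8, 9, 10, 20, 24]
Length 5; one witness is 15, 16, 19, 23, 27.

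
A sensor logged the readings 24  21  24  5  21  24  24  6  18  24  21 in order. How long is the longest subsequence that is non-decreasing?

Track the smallest tail for each achievable length (allowing ties):
24 → extends → [24]
21 → replaces 24 → [21]
24 → extends → [21, 24]
5 → replaces 21 → [5, 24]
21 → replaces 24 → [5, 21]
24 → extends → [5, 21, 24]
24 → extends → [5, 21, 24, 24]
6 → replaces 21 → [5, 6, 24, 24]
18 → replaces 24 → [5, 6, 18, 24]
24 → extends → [5, 6, 18, 24, 24]
21 → replaces 24 → [5, 6, 18, 21, 24]
Five tails, so the longest non-decreasing subsequence has length 5 (e.g. 24, 24, 24, 24, 24).

5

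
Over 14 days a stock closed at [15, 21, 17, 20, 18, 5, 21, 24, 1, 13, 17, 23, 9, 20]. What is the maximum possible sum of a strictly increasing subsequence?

Let S[i] be the best sum of a strictly increasing subsequence ending at i:
i:      1  2  3  4  5  6  7  8  9 10 11 12 13 14
a[i]:  15 21 17 20 18  5 21 24  1 13 17 23  9 20
S:     15 36 32 52 50  5 73 97  1 18 35 96 14 70
Maximum is 97 (e.g. 15 + 17 + 20 + 21 + 24).

97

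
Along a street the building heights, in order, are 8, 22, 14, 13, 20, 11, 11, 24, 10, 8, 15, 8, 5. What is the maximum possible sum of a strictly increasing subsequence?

66

Let S[i] be the best sum of a strictly increasing subsequence ending at i:
i:      1  2  3  4  5  6  7  8  9 10 11 12 13
a[i]:   8 22 14 13 20 11 11 24 10  8 15  8  5
S:      8 30 22 21 42 19 19 66 18  8 37  8  5
Maximum is 66 (e.g. 8 + 14 + 20 + 24).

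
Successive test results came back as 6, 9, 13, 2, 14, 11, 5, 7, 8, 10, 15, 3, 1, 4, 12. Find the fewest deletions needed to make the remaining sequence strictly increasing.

9

Fewest deletions = n − (longest strictly increasing subsequence).
Patience tails:
6 → extends → [6]
9 → extends → [6, 9]
13 → extends → [6, 9, 13]
2 → replaces 6 → [2, 9, 13]
14 → extends → [2, 9, 13, 14]
11 → replaces 13 → [2, 9, 11, 14]
5 → replaces 9 → [2, 5, 11, 14]
7 → replaces 11 → [2, 5, 7, 14]
8 → replaces 14 → [2, 5, 7, 8]
10 → extends → [2, 5, 7, 8, 10]
15 → extends → [2, 5, 7, 8, 10, 15]
3 → replaces 5 → [2, 3, 7, 8, 10, 15]
1 → replaces 2 → [1, 3, 7, 8, 10, 15]
4 → replaces 7 → [1, 3, 4, 8, 10, 15]
12 → replaces 15 → [1, 3, 4, 8, 10, 12]
Longest strictly increasing subsequence has length 6, so deletions = 15 − 6 = 9.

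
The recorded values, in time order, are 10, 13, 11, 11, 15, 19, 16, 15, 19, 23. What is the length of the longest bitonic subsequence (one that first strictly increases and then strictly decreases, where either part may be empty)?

inc[i] = longest strictly increasing subsequence ending at i; dec[i] = longest strictly decreasing subsequence starting at i:
i:      1  2  3  4  5  6  7  8  9 10
a[i]:  10 13 11 11 15 19 16 15 19 23
inc:    1  2  2  2  3  4  4  3  5  6
dec:    1  2  1  1  1  3  2  1  1  1
Best peak at i=6 (value 19): inc=4, dec=3, length 4+3−1 = 6.

6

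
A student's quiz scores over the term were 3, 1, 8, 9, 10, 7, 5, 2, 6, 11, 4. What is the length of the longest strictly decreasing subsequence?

4

Negate each value so 'decreasing' becomes 'increasing', then run patience tails on the negated sequence:
-3 → extends → [-3]
-1 → extends → [-3, -1]
-8 → replaces -3 → [-8, -1]
-9 → replaces -8 → [-9, -1]
-10 → replaces -9 → [-10, -1]
-7 → replaces -1 → [-10, -7]
-5 → extends → [-10, -7, -5]
-2 → extends → [-10, -7, -5, -2]
-6 → replaces -5 → [-10, -7, -6, -2]
-11 → replaces -10 → [-11, -7, -6, -2]
-4 → replaces -2 → [-11, -7, -6, -4]
Four tails, so the longest strictly decreasing subsequence of the original has length 4.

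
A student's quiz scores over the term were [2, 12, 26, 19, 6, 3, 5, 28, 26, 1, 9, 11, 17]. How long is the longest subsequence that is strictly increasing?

6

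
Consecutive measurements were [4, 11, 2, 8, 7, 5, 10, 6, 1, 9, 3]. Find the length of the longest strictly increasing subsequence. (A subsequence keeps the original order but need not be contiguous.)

4

Let dp[i] be the length of the longest such subsequence ending at index i:
i:      1  2  3  4  5  6  7  8  9 10 11
a[i]:   4 11  2  8  7  5 10  6  1  9  3
dp:     1  2  1  2  2  2  3  3  1  4  2
Maximum dp value is 4.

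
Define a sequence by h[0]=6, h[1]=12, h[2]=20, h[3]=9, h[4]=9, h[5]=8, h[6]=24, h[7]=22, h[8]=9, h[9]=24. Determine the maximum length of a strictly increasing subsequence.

5

Track the smallest tail for each achievable length (strict):
6 → extends → [6]
12 → extends → [6, 12]
20 → extends → [6, 12, 20]
9 → replaces 12 → [6, 9, 20]
9 → already a tail → [6, 9, 20]
8 → replaces 9 → [6, 8, 20]
24 → extends → [6, 8, 20, 24]
22 → replaces 24 → [6, 8, 20, 22]
9 → replaces 20 → [6, 8, 9, 22]
24 → extends → [6, 8, 9, 22, 24]
Five tails, so the longest strictly increasing subsequence has length 5 (e.g. 6, 12, 20, 22, 24).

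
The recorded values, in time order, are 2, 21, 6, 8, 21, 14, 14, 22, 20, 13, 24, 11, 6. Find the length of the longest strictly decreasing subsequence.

Negate each value so 'decreasing' becomes 'increasing', then run patience tails on the negated sequence:
-2 → extends → [-2]
-21 → replaces -2 → [-21]
-6 → extends → [-21, -6]
-8 → replaces -6 → [-21, -8]
-21 → already a tail → [-21, -8]
-14 → replaces -8 → [-21, -14]
-14 → already a tail → [-21, -14]
-22 → replaces -21 → [-22, -14]
-20 → replaces -14 → [-22, -20]
-13 → extends → [-22, -20, -13]
-24 → replaces -22 → [-24, -20, -13]
-11 → extends → [-24, -20, -13, -11]
-6 → extends → [-24, -20, -13, -11, -6]
Five tails, so the longest strictly decreasing subsequence of the original has length 5.

5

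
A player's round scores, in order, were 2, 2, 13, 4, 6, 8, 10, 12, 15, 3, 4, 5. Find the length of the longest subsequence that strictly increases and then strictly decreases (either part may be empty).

8

inc[i] = longest strictly increasing subsequence ending at i; dec[i] = longest strictly decreasing subsequence starting at i:
i:      1  2  3  4  5  6  7  8  9 10 11 12
a[i]:   2  2 13  4  6  8 10 12 15  3  4  5
inc:    1  1  2  2  3  4  5  6  7  2  3  4
dec:    1  1  3  2  2  2  2  2  2  1  1  1
Best peak at i=9 (value 15): inc=7, dec=2, length 7+2−1 = 8.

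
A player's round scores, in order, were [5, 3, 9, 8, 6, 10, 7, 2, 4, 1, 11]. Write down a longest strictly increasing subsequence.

5, 9, 10, 11

Patience tails give the LIS length; then backtrack through the dp parents:
5 → extends → [5]
3 → replaces 5 → [3]
9 → extends → [3, 9]
8 → replaces 9 → [3, 8]
6 → replaces 8 → [3, 6]
10 → extends → [3, 6, 10]
7 → replaces 10 → [3, 6, 7]
2 → replaces 3 → [2, 6, 7]
4 → replaces 6 → [2, 4, 7]
1 → replaces 2 → [1, 4, 7]
11 → extends → [1, 4, 7, 11]
Length 4; one witness is 5, 9, 10, 11.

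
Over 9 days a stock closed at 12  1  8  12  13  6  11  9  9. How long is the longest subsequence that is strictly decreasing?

3

Let dp[i] be the longest strictly decreasing subsequence ending at i:
i:      1  2  3  4  5  6  7  8  9
a[i]:  12  1  8 12 13  6 11  9  9
dp:     1  2  2  1  1  3  2  3  3
Maximum is 3.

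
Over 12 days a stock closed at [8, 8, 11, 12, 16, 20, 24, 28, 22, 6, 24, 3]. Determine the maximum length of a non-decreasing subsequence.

8

Track the smallest tail for each achievable length (allowing ties):
8 → extends → [8]
8 → extends → [8, 8]
11 → extends → [8, 8, 11]
12 → extends → [8, 8, 11, 12]
16 → extends → [8, 8, 11, 12, 16]
20 → extends → [8, 8, 11, 12, 16, 20]
24 → extends → [8, 8, 11, 12, 16, 20, 24]
28 → extends → [8, 8, 11, 12, 16, 20, 24, 28]
22 → replaces 24 → [8, 8, 11, 12, 16, 20, 22, 28]
6 → replaces 8 → [6, 8, 11, 12, 16, 20, 22, 28]
24 → replaces 28 → [6, 8, 11, 12, 16, 20, 22, 24]
3 → replaces 6 → [3, 8, 11, 12, 16, 20, 22, 24]
Eight tails, so the longest non-decreasing subsequence has length 8 (e.g. 8, 8, 11, 12, 16, 20, 24, 28).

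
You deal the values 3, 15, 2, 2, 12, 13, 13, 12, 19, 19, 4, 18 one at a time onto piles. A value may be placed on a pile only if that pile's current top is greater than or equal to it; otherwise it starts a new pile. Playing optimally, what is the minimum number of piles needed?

4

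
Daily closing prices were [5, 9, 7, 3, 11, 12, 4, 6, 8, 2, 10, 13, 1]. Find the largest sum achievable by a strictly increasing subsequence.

Let S[i] be the best sum of a strictly increasing subsequence ending at i:
i:      1  2  3  4  5  6  7  8  9 10 11 12 13
a[i]:   5  9  7  3 11 12  4  6  8  2 10 13  1
S:      5 14 12  3 25 37  7 13 21  2 31 50  1
Maximum is 50 (e.g. 5 + 9 + 11 + 12 + 13).

50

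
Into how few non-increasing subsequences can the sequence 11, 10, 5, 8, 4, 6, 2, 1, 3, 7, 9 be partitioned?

4

The minimum number of non-increasing subsequences covering a sequence equals the length of its longest strictly increasing subsequence.
LIS length is 4 (e.g. 5, 6, 7, 9), so 4 piles are needed.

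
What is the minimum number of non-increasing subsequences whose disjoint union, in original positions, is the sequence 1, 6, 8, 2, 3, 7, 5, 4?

Place each on the leftmost legal pile:
1 → new pile 1 (tops now [1])
6 → new pile 2 (tops now [1, 6])
8 → new pile 3 (tops now [1, 6, 8])
2 → pile 2 (tops now [1, 2, 8])
3 → pile 3 (tops now [1, 2, 3])
7 → new pile 4 (tops now [1, 2, 3, 7])
5 → pile 4 (tops now [1, 2, 3, 5])
4 → pile 4 (tops now [1, 2, 3, 4])
Four piles.

4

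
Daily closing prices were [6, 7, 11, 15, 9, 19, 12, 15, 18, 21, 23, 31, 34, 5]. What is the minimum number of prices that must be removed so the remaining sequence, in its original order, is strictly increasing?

4

Fewest deletions = n − (longest strictly increasing subsequence).
Patience tails:
6 → extends → [6]
7 → extends → [6, 7]
11 → extends → [6, 7, 11]
15 → extends → [6, 7, 11, 15]
9 → replaces 11 → [6, 7, 9, 15]
19 → extends → [6, 7, 9, 15, 19]
12 → replaces 15 → [6, 7, 9, 12, 19]
15 → replaces 19 → [6, 7, 9, 12, 15]
18 → extends → [6, 7, 9, 12, 15, 18]
21 → extends → [6, 7, 9, 12, 15, 18, 21]
23 → extends → [6, 7, 9, 12, 15, 18, 21, 23]
31 → extends → [6, 7, 9, 12, 15, 18, 21, 23, 31]
34 → extends → [6, 7, 9, 12, 15, 18, 21, 23, 31, 34]
5 → replaces 6 → [5, 7, 9, 12, 15, 18, 21, 23, 31, 34]
Longest strictly increasing subsequence has length 10, so deletions = 14 − 10 = 4.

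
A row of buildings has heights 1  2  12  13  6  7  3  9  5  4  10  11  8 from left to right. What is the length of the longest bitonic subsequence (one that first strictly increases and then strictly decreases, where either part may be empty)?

inc[i] = longest strictly increasing subsequence ending at i; dec[i] = longest strictly decreasing subsequence starting at i:
i:      1  2  3  4  5  6  7  8  9 10 11 12 13
a[i]:   1  2 12 13  6  7  3  9  5  4 10 11  8
inc:    1  2  3  4  3  4  3  5  4  4  6  7  5
dec:    1  1  4  4  3  3  1  3  2  1  2  2  1
Best peak at i=12 (value 11): inc=7, dec=2, length 7+2−1 = 8.

8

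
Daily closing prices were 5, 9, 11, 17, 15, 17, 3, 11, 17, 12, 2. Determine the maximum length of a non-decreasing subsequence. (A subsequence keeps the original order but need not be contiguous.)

Track the smallest tail for each achievable length (allowing ties):
5 → extends → [5]
9 → extends → [5, 9]
11 → extends → [5, 9, 11]
17 → extends → [5, 9, 11, 17]
15 → replaces 17 → [5, 9, 11, 15]
17 → extends → [5, 9, 11, 15, 17]
3 → replaces 5 → [3, 9, 11, 15, 17]
11 → replaces 15 → [3, 9, 11, 11, 17]
17 → extends → [3, 9, 11, 11, 17, 17]
12 → replaces 17 → [3, 9, 11, 11, 12, 17]
2 → replaces 3 → [2, 9, 11, 11, 12, 17]
Six tails, so the longest non-decreasing subsequence has length 6 (e.g. 5, 9, 11, 17, 17, 17).

6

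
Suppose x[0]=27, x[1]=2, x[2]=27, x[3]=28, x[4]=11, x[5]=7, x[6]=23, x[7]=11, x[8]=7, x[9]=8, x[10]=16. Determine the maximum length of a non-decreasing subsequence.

5

Track the smallest tail for each achievable length (allowing ties):
27 → extends → [27]
2 → replaces 27 → [2]
27 → extends → [2, 27]
28 → extends → [2, 27, 28]
11 → replaces 27 → [2, 11, 28]
7 → replaces 11 → [2, 7, 28]
23 → replaces 28 → [2, 7, 23]
11 → replaces 23 → [2, 7, 11]
7 → replaces 11 → [2, 7, 7]
8 → extends → [2, 7, 7, 8]
16 → extends → [2, 7, 7, 8, 16]
Five tails, so the longest non-decreasing subsequence has length 5 (e.g. 2, 7, 7, 8, 16).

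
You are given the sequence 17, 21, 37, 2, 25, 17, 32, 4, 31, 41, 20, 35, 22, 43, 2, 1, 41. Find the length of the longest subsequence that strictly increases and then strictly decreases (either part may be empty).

inc[i] = longest strictly increasing subsequence ending at i; dec[i] = longest strictly decreasing subsequence starting at i:
i:      1  2  3  4  5  6  7  8  9 10 11 12 13 14 15 16 17
a[i]:  17 21 37  2 25 17 32  4 31 41 20 35 22 43  2  1 41
inc:    1  2  3  1  3  2  4  2  4  5  3  5  4  6  1  1  6
dec:    4  5  6  2  5  4  5  3  4  5  3  4  3  3  2  1  1
Best peak at i=10 (value 41): inc=5, dec=5, length 5+5−1 = 9.

9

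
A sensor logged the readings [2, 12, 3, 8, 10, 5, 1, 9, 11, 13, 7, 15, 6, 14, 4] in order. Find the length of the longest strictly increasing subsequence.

7

Track the smallest tail for each achievable length (strict):
2 → extends → [2]
12 → extends → [2, 12]
3 → replaces 12 → [2, 3]
8 → extends → [2, 3, 8]
10 → extends → [2, 3, 8, 10]
5 → replaces 8 → [2, 3, 5, 10]
1 → replaces 2 → [1, 3, 5, 10]
9 → replaces 10 → [1, 3, 5, 9]
11 → extends → [1, 3, 5, 9, 11]
13 → extends → [1, 3, 5, 9, 11, 13]
7 → replaces 9 → [1, 3, 5, 7, 11, 13]
15 → extends → [1, 3, 5, 7, 11, 13, 15]
6 → replaces 7 → [1, 3, 5, 6, 11, 13, 15]
14 → replaces 15 → [1, 3, 5, 6, 11, 13, 14]
4 → replaces 5 → [1, 3, 4, 6, 11, 13, 14]
Seven tails, so the longest strictly increasing subsequence has length 7 (e.g. 2, 3, 8, 10, 11, 13, 15).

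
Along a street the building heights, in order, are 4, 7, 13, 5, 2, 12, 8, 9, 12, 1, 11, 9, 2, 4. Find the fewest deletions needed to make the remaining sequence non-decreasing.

9

Fewest deletions = n − (longest non-decreasing subsequence).
i:      1  2  3  4  5  6  7  8  9 10 11 12 13 14
a[i]:   4  7 13  5  2 12  8  9 12  1 11  9  2  4
dp:     1  2  3  2  1  3  3  4  5  1  5  5  2  3
max dp = 5, so deletions = 14 − 5 = 9.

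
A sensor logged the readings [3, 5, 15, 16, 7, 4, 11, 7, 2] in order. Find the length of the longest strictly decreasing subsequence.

4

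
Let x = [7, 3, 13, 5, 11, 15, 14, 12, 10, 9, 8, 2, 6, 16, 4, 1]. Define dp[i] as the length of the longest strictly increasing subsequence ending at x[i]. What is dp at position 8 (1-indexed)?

4

dp[i] = 1 + max{dp[j] : j<i, x[j]<x[i]} (or 1 if no such j):
i:      1  2  3  4  5  6  7  8  9 10 11 12 13 14 15 16
x[i]:   7  3 13  5 11 15 14 12 10  9  8  2  6 16  4  1
dp:     1  1  2  2  3  4  4  4  3  3  3  1  3  5  2  1
At index 8 the value is 4.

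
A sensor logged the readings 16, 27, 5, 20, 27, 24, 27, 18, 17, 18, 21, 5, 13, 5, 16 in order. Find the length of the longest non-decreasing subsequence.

4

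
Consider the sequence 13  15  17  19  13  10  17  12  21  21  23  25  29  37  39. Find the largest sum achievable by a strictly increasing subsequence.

238

Let S[i] be the best sum of a strictly increasing subsequence ending at i:
i:       1   2   3   4   5   6   7   8   9  10  11  12  13  14  15
a[i]:   13  15  17  19  13  10  17  12  21  21  23  25  29  37  39
S:      13  28  45  64  13  10  45  22  85  85 108 133 162 199 238
Maximum is 238 (e.g. 13 + 15 + 17 + 19 + 21 + 23 + 25 + 29 + 37 + 39).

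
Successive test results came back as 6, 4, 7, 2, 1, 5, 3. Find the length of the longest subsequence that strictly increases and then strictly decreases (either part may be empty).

inc[i] = longest strictly increasing subsequence ending at i; dec[i] = longest strictly decreasing subsequence starting at i:
i:     1 2 3 4 5 6 7
a[i]:  6 4 7 2 1 5 3
inc:   1 1 2 1 1 2 2
dec:   4 3 3 2 1 2 1
Best peak at i=1 (value 6): inc=1, dec=4, length 1+4−1 = 4.

4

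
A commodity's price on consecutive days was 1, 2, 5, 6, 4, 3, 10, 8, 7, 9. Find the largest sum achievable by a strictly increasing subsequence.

31

Let S[i] be the best sum of a strictly increasing subsequence ending at i:
i:      1  2  3  4  5  6  7  8  9 10
a[i]:   1  2  5  6  4  3 10  8  7  9
S:      1  3  8 14  7  6 24 22 21 31
Maximum is 31 (e.g. 1 + 2 + 5 + 6 + 8 + 9).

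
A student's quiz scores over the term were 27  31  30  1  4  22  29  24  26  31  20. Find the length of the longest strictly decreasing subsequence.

Negate each value so 'decreasing' becomes 'increasing', then run patience tails on the negated sequence:
-27 → extends → [-27]
-31 → replaces -27 → [-31]
-30 → extends → [-31, -30]
-1 → extends → [-31, -30, -1]
-4 → replaces -1 → [-31, -30, -4]
-22 → replaces -4 → [-31, -30, -22]
-29 → replaces -22 → [-31, -30, -29]
-24 → extends → [-31, -30, -29, -24]
-26 → replaces -24 → [-31, -30, -29, -26]
-31 → already a tail → [-31, -30, -29, -26]
-20 → extends → [-31, -30, -29, -26, -20]
Five tails, so the longest strictly decreasing subsequence of the original has length 5.

5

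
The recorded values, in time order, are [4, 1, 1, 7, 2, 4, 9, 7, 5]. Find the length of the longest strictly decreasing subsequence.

3

Negate each value so 'decreasing' becomes 'increasing', then run patience tails on the negated sequence:
-4 → extends → [-4]
-1 → extends → [-4, -1]
-1 → already a tail → [-4, -1]
-7 → replaces -4 → [-7, -1]
-2 → replaces -1 → [-7, -2]
-4 → replaces -2 → [-7, -4]
-9 → replaces -7 → [-9, -4]
-7 → replaces -4 → [-9, -7]
-5 → extends → [-9, -7, -5]
Three tails, so the longest strictly decreasing subsequence of the original has length 3.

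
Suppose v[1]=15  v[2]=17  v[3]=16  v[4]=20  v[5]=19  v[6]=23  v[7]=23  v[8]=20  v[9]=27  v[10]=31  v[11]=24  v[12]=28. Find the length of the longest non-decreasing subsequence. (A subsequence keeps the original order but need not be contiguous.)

7

Track the smallest tail for each achievable length (allowing ties):
15 → extends → [15]
17 → extends → [15, 17]
16 → replaces 17 → [15, 16]
20 → extends → [15, 16, 20]
19 → replaces 20 → [15, 16, 19]
23 → extends → [15, 16, 19, 23]
23 → extends → [15, 16, 19, 23, 23]
20 → replaces 23 → [15, 16, 19, 20, 23]
27 → extends → [15, 16, 19, 20, 23, 27]
31 → extends → [15, 16, 19, 20, 23, 27, 31]
24 → replaces 27 → [15, 16, 19, 20, 23, 24, 31]
28 → replaces 31 → [15, 16, 19, 20, 23, 24, 28]
Seven tails, so the longest non-decreasing subsequence has length 7 (e.g. 15, 17, 20, 23, 23, 27, 31).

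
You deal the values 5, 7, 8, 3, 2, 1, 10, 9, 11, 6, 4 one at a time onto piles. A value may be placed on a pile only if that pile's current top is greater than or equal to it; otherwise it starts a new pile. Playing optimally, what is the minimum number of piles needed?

Place each on the leftmost legal pile:
5 → new pile 1 (tops now [5])
7 → new pile 2 (tops now [5, 7])
8 → new pile 3 (tops now [5, 7, 8])
3 → pile 1 (tops now [3, 7, 8])
2 → pile 1 (tops now [2, 7, 8])
1 → pile 1 (tops now [1, 7, 8])
10 → new pile 4 (tops now [1, 7, 8, 10])
9 → pile 4 (tops now [1, 7, 8, 9])
11 → new pile 5 (tops now [1, 7, 8, 9, 11])
6 → pile 2 (tops now [1, 6, 8, 9, 11])
4 → pile 2 (tops now [1, 4, 8, 9, 11])
Five piles.

5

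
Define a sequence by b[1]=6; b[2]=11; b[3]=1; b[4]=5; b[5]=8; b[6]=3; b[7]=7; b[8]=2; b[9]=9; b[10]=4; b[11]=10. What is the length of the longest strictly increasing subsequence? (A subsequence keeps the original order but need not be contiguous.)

5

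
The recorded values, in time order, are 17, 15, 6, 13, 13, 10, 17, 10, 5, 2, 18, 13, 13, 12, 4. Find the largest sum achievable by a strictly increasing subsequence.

Let S[i] be the best sum of a strictly increasing subsequence ending at i:
i:      1  2  3  4  5  6  7  8  9 10 11 12 13 14 15
a[i]:  17 15  6 13 13 10 17 10  5  2 18 13 13 12  4
S:     17 15  6 19 19 16 36 16  5  2 54 29 29 28  6
Maximum is 54 (e.g. 6 + 13 + 17 + 18).

54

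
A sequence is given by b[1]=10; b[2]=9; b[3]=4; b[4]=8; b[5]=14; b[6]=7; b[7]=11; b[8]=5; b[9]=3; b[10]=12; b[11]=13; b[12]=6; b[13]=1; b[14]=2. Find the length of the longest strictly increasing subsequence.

5

Let dp[i] be the length of the longest such subsequence ending at index i:
i:      1  2  3  4  5  6  7  8  9 10 11 12 13 14
b[i]:  10  9  4  8 14  7 11  5  3 12 13  6  1  2
dp:     1  1  1  2  3  2  3  2  1  4  5  3  1  2
Maximum dp value is 5.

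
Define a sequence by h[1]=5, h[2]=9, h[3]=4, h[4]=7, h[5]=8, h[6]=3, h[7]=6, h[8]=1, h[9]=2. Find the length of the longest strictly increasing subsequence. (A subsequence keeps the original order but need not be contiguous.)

Track the smallest tail for each achievable length (strict):
5 → extends → [5]
9 → extends → [5, 9]
4 → replaces 5 → [4, 9]
7 → replaces 9 → [4, 7]
8 → extends → [4, 7, 8]
3 → replaces 4 → [3, 7, 8]
6 → replaces 7 → [3, 6, 8]
1 → replaces 3 → [1, 6, 8]
2 → replaces 6 → [1, 2, 8]
Three tails, so the longest strictly increasing subsequence has length 3 (e.g. 5, 7, 8).

3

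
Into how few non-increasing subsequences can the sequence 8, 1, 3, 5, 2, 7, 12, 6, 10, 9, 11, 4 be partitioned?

Place each on the leftmost legal pile:
8 → new pile 1 (tops now [8])
1 → pile 1 (tops now [1])
3 → new pile 2 (tops now [1, 3])
5 → new pile 3 (tops now [1, 3, 5])
2 → pile 2 (tops now [1, 2, 5])
7 → new pile 4 (tops now [1, 2, 5, 7])
12 → new pile 5 (tops now [1, 2, 5, 7, 12])
6 → pile 4 (tops now [1, 2, 5, 6, 12])
10 → pile 5 (tops now [1, 2, 5, 6, 10])
9 → pile 5 (tops now [1, 2, 5, 6, 9])
11 → new pile 6 (tops now [1, 2, 5, 6, 9, 11])
4 → pile 3 (tops now [1, 2, 4, 6, 9, 11])
Six piles.

6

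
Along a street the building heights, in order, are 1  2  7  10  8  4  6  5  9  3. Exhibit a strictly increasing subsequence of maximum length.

1, 2, 7, 8, 9

Patience tails give the LIS length; then backtrack through the dp parents:
1 → extends → [1]
2 → extends → [1, 2]
7 → extends → [1, 2, 7]
10 → extends → [1, 2, 7, 10]
8 → replaces 10 → [1, 2, 7, 8]
4 → replaces 7 → [1, 2, 4, 8]
6 → replaces 8 → [1, 2, 4, 6]
5 → replaces 6 → [1, 2, 4, 5]
9 → extends → [1, 2, 4, 5, 9]
3 → replaces 4 → [1, 2, 3, 5, 9]
Length 5; one witness is 1, 2, 7, 8, 9.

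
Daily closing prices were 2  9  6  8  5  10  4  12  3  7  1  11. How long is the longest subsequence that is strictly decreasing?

Negate each value so 'decreasing' becomes 'increasing', then run patience tails on the negated sequence:
-2 → extends → [-2]
-9 → replaces -2 → [-9]
-6 → extends → [-9, -6]
-8 → replaces -6 → [-9, -8]
-5 → extends → [-9, -8, -5]
-10 → replaces -9 → [-10, -8, -5]
-4 → extends → [-10, -8, -5, -4]
-12 → replaces -10 → [-12, -8, -5, -4]
-3 → extends → [-12, -8, -5, -4, -3]
-7 → replaces -5 → [-12, -8, -7, -4, -3]
-1 → extends → [-12, -8, -7, -4, -3, -1]
-11 → replaces -8 → [-12, -11, -7, -4, -3, -1]
Six tails, so the longest strictly decreasing subsequence of the original has length 6.

6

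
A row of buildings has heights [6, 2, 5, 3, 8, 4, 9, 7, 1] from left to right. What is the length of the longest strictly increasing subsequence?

Let dp[i] be the length of the longest such subsequence ending at index i:
i:     1 2 3 4 5 6 7 8 9
a[i]:  6 2 5 3 8 4 9 7 1
dp:    1 1 2 2 3 3 4 4 1
Maximum dp value is 4.

4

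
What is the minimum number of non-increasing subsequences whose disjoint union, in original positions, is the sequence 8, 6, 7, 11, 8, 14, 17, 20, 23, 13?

Place each on the leftmost legal pile:
8 → new pile 1 (tops now [8])
6 → pile 1 (tops now [6])
7 → new pile 2 (tops now [6, 7])
11 → new pile 3 (tops now [6, 7, 11])
8 → pile 3 (tops now [6, 7, 8])
14 → new pile 4 (tops now [6, 7, 8, 14])
17 → new pile 5 (tops now [6, 7, 8, 14, 17])
20 → new pile 6 (tops now [6, 7, 8, 14, 17, 20])
23 → new pile 7 (tops now [6, 7, 8, 14, 17, 20, 23])
13 → pile 4 (tops now [6, 7, 8, 13, 17, 20, 23])
Seven piles.

7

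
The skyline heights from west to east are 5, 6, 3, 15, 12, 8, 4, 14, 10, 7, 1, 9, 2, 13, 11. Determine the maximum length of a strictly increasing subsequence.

Let dp[i] be the length of the longest such subsequence ending at index i:
i:      1  2  3  4  5  6  7  8  9 10 11 12 13 14 15
a[i]:   5  6  3 15 12  8  4 14 10  7  1  9  2 13 11
dp:     1  2  1  3  3  3  2  4  4  3  1  4  2  5  5
Maximum dp value is 5.

5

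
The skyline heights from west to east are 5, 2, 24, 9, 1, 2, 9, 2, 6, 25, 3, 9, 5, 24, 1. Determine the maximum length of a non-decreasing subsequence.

6

Let dp[i] be the length of the longest such subsequence ending at index i:
i:      1  2  3  4  5  6  7  8  9 10 11 12 13 14 15
a[i]:   5  2 24  9  1  2  9  2  6 25  3  9  5 24  1
dp:     1  1  2  2  1  2  3  3  4  5  4  5  5  6  2
Maximum dp value is 6.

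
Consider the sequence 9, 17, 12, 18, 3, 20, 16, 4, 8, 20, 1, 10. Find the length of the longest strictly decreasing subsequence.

4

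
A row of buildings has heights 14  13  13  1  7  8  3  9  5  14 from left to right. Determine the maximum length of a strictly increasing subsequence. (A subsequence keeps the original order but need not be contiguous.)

5

Let dp[i] be the length of the longest such subsequence ending at index i:
i:      1  2  3  4  5  6  7  8  9 10
a[i]:  14 13 13  1  7  8  3  9  5 14
dp:     1  1  1  1  2  3  2  4  3  5
Maximum dp value is 5.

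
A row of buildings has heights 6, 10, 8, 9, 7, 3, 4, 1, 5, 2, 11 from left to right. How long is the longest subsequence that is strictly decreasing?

5

Negate each value so 'decreasing' becomes 'increasing', then run patience tails on the negated sequence:
-6 → extends → [-6]
-10 → replaces -6 → [-10]
-8 → extends → [-10, -8]
-9 → replaces -8 → [-10, -9]
-7 → extends → [-10, -9, -7]
-3 → extends → [-10, -9, -7, -3]
-4 → replaces -3 → [-10, -9, -7, -4]
-1 → extends → [-10, -9, -7, -4, -1]
-5 → replaces -4 → [-10, -9, -7, -5, -1]
-2 → replaces -1 → [-10, -9, -7, -5, -2]
-11 → replaces -10 → [-11, -9, -7, -5, -2]
Five tails, so the longest strictly decreasing subsequence of the original has length 5.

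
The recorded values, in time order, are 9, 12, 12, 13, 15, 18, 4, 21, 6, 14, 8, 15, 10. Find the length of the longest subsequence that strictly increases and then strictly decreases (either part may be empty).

8

inc[i] = longest strictly increasing subsequence ending at i; dec[i] = longest strictly decreasing subsequence starting at i:
i:      1  2  3  4  5  6  7  8  9 10 11 12 13
a[i]:   9 12 12 13 15 18  4 21  6 14  8 15 10
inc:    1  2  2  3  4  5  1  6  2  4  3  5  4
dec:    2  2  2  2  3  3  1  3  1  2  1  2  1
Best peak at i=8 (value 21): inc=6, dec=3, length 6+3−1 = 8.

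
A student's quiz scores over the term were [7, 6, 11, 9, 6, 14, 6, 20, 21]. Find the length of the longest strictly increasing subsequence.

5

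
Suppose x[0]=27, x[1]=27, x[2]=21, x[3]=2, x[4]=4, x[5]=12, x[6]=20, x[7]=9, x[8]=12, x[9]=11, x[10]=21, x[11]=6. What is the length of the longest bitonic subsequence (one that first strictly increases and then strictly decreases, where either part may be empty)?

7

inc[i] = longest strictly increasing subsequence ending at i; dec[i] = longest strictly decreasing subsequence starting at i:
i:      0  1  2  3  4  5  6  7  8  9 10 11
x[i]:  27 27 21  2  4 12 20  9 12 11 21  6
inc:    1  1  1  1  2  3  4  3  4  4  5  3
dec:    6  6  5  1  1  3  4  2  3  2  2  1
Best peak at i=6 (value 20): inc=4, dec=4, length 4+4−1 = 7.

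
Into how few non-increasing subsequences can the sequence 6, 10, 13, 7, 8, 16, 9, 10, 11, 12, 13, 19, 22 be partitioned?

10

The minimum number of non-increasing subsequences covering a sequence equals the length of its longest strictly increasing subsequence.
LIS length is 10 (e.g. 6, 7, 8, 9, 10, 11, 12, 13, 19, 22), so 10 piles are needed.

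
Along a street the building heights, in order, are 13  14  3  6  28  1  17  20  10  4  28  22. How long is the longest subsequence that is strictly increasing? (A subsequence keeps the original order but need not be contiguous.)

5

Let dp[i] be the length of the longest such subsequence ending at index i:
i:      1  2  3  4  5  6  7  8  9 10 11 12
a[i]:  13 14  3  6 28  1 17 20 10  4 28 22
dp:     1  2  1  2  3  1  3  4  3  2  5  5
Maximum dp value is 5.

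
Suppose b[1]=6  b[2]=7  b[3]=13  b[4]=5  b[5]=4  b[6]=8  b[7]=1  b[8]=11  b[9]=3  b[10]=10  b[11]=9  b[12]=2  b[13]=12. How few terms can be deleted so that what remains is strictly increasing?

Fewest deletions = n − (longest strictly increasing subsequence).
Patience tails:
6 → extends → [6]
7 → extends → [6, 7]
13 → extends → [6, 7, 13]
5 → replaces 6 → [5, 7, 13]
4 → replaces 5 → [4, 7, 13]
8 → replaces 13 → [4, 7, 8]
1 → replaces 4 → [1, 7, 8]
11 → extends → [1, 7, 8, 11]
3 → replaces 7 → [1, 3, 8, 11]
10 → replaces 11 → [1, 3, 8, 10]
9 → replaces 10 → [1, 3, 8, 9]
2 → replaces 3 → [1, 2, 8, 9]
12 → extends → [1, 2, 8, 9, 12]
Longest strictly increasing subsequence has length 5, so deletions = 13 − 5 = 8.

8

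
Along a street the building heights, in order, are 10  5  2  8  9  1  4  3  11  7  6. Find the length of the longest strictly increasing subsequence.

Track the smallest tail for each achievable length (strict):
10 → extends → [10]
5 → replaces 10 → [5]
2 → replaces 5 → [2]
8 → extends → [2, 8]
9 → extends → [2, 8, 9]
1 → replaces 2 → [1, 8, 9]
4 → replaces 8 → [1, 4, 9]
3 → replaces 4 → [1, 3, 9]
11 → extends → [1, 3, 9, 11]
7 → replaces 9 → [1, 3, 7, 11]
6 → replaces 7 → [1, 3, 6, 11]
Four tails, so the longest strictly increasing subsequence has length 4 (e.g. 5, 8, 9, 11).

4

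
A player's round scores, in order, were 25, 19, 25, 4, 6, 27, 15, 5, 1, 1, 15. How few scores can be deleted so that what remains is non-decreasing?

Fewest deletions = n − (longest non-decreasing subsequence).
i:      1  2  3  4  5  6  7  8  9 10 11
a[i]:  25 19 25  4  6 27 15  5  1  1 15
dp:     1  1  2  1  2  3  3  2  1  2  4
max dp = 4, so deletions = 11 − 4 = 7.

7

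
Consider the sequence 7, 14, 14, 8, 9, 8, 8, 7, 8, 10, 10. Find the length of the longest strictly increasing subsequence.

4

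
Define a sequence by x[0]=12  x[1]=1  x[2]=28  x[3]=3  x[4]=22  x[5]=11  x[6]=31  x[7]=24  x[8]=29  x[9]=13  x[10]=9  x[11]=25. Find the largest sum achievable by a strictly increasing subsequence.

Let S[i] be the best sum of a strictly increasing subsequence ending at i:
i:      0  1  2  3  4  5  6  7  8  9 10 11
x[i]:  12  1 28  3 22 11 31 24 29 13  9 25
S:     12  1 40  4 34 15 71 58 87 28 13 83
Maximum is 87 (e.g. 12 + 22 + 24 + 29).

87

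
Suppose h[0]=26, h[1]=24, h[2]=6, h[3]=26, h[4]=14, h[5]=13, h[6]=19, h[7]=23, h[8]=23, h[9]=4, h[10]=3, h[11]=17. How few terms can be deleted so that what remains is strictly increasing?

Fewest deletions = n − (longest strictly increasing subsequence).
Patience tails:
26 → extends → [26]
24 → replaces 26 → [24]
6 → replaces 24 → [6]
26 → extends → [6, 26]
14 → replaces 26 → [6, 14]
13 → replaces 14 → [6, 13]
19 → extends → [6, 13, 19]
23 → extends → [6, 13, 19, 23]
23 → already a tail → [6, 13, 19, 23]
4 → replaces 6 → [4, 13, 19, 23]
3 → replaces 4 → [3, 13, 19, 23]
17 → replaces 19 → [3, 13, 17, 23]
Longest strictly increasing subsequence has length 4, so deletions = 12 − 4 = 8.

8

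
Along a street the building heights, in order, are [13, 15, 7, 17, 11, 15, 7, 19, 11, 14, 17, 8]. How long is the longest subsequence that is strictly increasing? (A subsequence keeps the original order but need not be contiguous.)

4

Track the smallest tail for each achievable length (strict):
13 → extends → [13]
15 → extends → [13, 15]
7 → replaces 13 → [7, 15]
17 → extends → [7, 15, 17]
11 → replaces 15 → [7, 11, 17]
15 → replaces 17 → [7, 11, 15]
7 → already a tail → [7, 11, 15]
19 → extends → [7, 11, 15, 19]
11 → already a tail → [7, 11, 15, 19]
14 → replaces 15 → [7, 11, 14, 19]
17 → replaces 19 → [7, 11, 14, 17]
8 → replaces 11 → [7, 8, 14, 17]
Four tails, so the longest strictly increasing subsequence has length 4 (e.g. 13, 15, 17, 19).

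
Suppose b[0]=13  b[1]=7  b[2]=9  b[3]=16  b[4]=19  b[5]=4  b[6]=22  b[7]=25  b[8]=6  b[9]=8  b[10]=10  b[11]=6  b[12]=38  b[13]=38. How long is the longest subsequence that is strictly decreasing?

4

Negate each value so 'decreasing' becomes 'increasing', then run patience tails on the negated sequence:
-13 → extends → [-13]
-7 → extends → [-13, -7]
-9 → replaces -7 → [-13, -9]
-16 → replaces -13 → [-16, -9]
-19 → replaces -16 → [-19, -9]
-4 → extends → [-19, -9, -4]
-22 → replaces -19 → [-22, -9, -4]
-25 → replaces -22 → [-25, -9, -4]
-6 → replaces -4 → [-25, -9, -6]
-8 → replaces -6 → [-25, -9, -8]
-10 → replaces -9 → [-25, -10, -8]
-6 → extends → [-25, -10, -8, -6]
-38 → replaces -25 → [-38, -10, -8, -6]
-38 → already a tail → [-38, -10, -8, -6]
Four tails, so the longest strictly decreasing subsequence of the original has length 4.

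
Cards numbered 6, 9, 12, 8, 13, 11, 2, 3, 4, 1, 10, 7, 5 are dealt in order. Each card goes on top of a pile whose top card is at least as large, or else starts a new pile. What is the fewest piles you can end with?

4

The minimum number of non-increasing subsequences covering a sequence equals the length of its longest strictly increasing subsequence.
LIS length is 4 (e.g. 6, 9, 12, 13), so 4 piles are needed.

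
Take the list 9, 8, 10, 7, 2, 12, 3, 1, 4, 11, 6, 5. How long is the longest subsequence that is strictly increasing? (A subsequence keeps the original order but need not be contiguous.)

Track the smallest tail for each achievable length (strict):
9 → extends → [9]
8 → replaces 9 → [8]
10 → extends → [8, 10]
7 → replaces 8 → [7, 10]
2 → replaces 7 → [2, 10]
12 → extends → [2, 10, 12]
3 → replaces 10 → [2, 3, 12]
1 → replaces 2 → [1, 3, 12]
4 → replaces 12 → [1, 3, 4]
11 → extends → [1, 3, 4, 11]
6 → replaces 11 → [1, 3, 4, 6]
5 → replaces 6 → [1, 3, 4, 5]
Four tails, so the longest strictly increasing subsequence has length 4 (e.g. 2, 3, 4, 11).

4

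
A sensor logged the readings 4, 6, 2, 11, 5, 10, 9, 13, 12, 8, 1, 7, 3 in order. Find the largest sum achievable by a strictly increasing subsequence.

34

Let S[i] be the best sum of a strictly increasing subsequence ending at i:
i:      1  2  3  4  5  6  7  8  9 10 11 12 13
a[i]:   4  6  2 11  5 10  9 13 12  8  1  7  3
S:      4 10  2 21  9 20 19 34 33 18  1 17  5
Maximum is 34 (e.g. 4 + 6 + 11 + 13).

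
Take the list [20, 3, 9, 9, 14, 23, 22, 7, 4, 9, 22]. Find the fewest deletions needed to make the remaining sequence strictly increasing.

Fewest deletions = n − (longest strictly increasing subsequence).
Patience tails:
20 → extends → [20]
3 → replaces 20 → [3]
9 → extends → [3, 9]
9 → already a tail → [3, 9]
14 → extends → [3, 9, 14]
23 → extends → [3, 9, 14, 23]
22 → replaces 23 → [3, 9, 14, 22]
7 → replaces 9 → [3, 7, 14, 22]
4 → replaces 7 → [3, 4, 14, 22]
9 → replaces 14 → [3, 4, 9, 22]
22 → already a tail → [3, 4, 9, 22]
Longest strictly increasing subsequence has length 4, so deletions = 11 − 4 = 7.

7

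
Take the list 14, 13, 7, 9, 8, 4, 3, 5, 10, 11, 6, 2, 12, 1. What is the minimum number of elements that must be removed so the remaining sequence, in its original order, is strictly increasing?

9

Fewest deletions = n − (longest strictly increasing subsequence).
i:      1  2  3  4  5  6  7  8  9 10 11 12 13 14
a[i]:  14 13  7  9  8  4  3  5 10 11  6  2 12  1
dp:     1  1  1  2  2  1  1  2  3  4  3  1  5  1
max dp = 5, so deletions = 14 − 5 = 9.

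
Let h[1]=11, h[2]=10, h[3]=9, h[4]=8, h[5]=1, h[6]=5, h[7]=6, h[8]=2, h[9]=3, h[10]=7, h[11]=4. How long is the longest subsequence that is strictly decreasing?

Negate each value so 'decreasing' becomes 'increasing', then run patience tails on the negated sequence:
-11 → extends → [-11]
-10 → extends → [-11, -10]
-9 → extends → [-11, -10, -9]
-8 → extends → [-11, -10, -9, -8]
-1 → extends → [-11, -10, -9, -8, -1]
-5 → replaces -1 → [-11, -10, -9, -8, -5]
-6 → replaces -5 → [-11, -10, -9, -8, -6]
-2 → extends → [-11, -10, -9, -8, -6, -2]
-3 → replaces -2 → [-11, -10, -9, -8, -6, -3]
-7 → replaces -6 → [-11, -10, -9, -8, -7, -3]
-4 → replaces -3 → [-11, -10, -9, -8, -7, -4]
Six tails, so the longest strictly decreasing subsequence of the original has length 6.

6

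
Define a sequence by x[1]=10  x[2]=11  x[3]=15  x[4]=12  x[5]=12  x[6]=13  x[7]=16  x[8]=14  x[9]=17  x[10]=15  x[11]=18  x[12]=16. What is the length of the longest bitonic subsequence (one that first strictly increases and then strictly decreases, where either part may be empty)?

8

inc[i] = longest strictly increasing subsequence ending at i; dec[i] = longest strictly decreasing subsequence starting at i:
i:      1  2  3  4  5  6  7  8  9 10 11 12
x[i]:  10 11 15 12 12 13 16 14 17 15 18 16
inc:    1  2  3  3  3  4  5  5  6  6  7  7
dec:    1  1  2  1  1  1  2  1  2  1  2  1
Best peak at i=11 (value 18): inc=7, dec=2, length 7+2−1 = 8.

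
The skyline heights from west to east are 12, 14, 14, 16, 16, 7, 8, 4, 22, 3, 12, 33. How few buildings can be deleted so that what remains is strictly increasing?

Fewest deletions = n − (longest strictly increasing subsequence).
Patience tails:
12 → extends → [12]
14 → extends → [12, 14]
14 → already a tail → [12, 14]
16 → extends → [12, 14, 16]
16 → already a tail → [12, 14, 16]
7 → replaces 12 → [7, 14, 16]
8 → replaces 14 → [7, 8, 16]
4 → replaces 7 → [4, 8, 16]
22 → extends → [4, 8, 16, 22]
3 → replaces 4 → [3, 8, 16, 22]
12 → replaces 16 → [3, 8, 12, 22]
33 → extends → [3, 8, 12, 22, 33]
Longest strictly increasing subsequence has length 5, so deletions = 12 − 5 = 7.

7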